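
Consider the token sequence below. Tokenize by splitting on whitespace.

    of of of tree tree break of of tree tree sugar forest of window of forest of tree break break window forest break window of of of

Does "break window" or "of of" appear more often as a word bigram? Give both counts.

"break window": 2 occurrences
"of of": 5 occurrences

"of of" (5 vs 2)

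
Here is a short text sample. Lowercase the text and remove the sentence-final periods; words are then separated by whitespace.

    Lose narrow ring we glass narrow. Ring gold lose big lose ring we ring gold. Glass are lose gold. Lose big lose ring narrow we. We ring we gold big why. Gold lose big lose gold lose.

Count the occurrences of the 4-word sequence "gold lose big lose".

Scanning the 34 overlapping 4-gram windows for "gold lose big lose":
  position 8–11: gold lose big lose
  position 19–22: gold lose big lose
  position 32–35: gold lose big lose

3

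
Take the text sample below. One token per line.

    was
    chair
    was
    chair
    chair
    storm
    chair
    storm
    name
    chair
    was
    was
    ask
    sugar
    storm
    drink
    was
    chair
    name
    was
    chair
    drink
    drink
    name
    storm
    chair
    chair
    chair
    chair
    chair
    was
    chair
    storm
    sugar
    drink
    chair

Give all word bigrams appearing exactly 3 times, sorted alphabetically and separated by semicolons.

Bigram counts meeting the condition (exactly 3 times):
  chair storm: 3
  chair was: 3

chair storm; chair was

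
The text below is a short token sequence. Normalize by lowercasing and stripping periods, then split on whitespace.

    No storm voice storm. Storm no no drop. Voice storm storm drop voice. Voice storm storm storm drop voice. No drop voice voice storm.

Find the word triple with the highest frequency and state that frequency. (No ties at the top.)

"voice storm storm", 3 times

Trigram frequencies (highest first):
  voice storm storm: 3
  no drop voice: 2
  storm storm drop: 2
  storm drop voice: 2
  drop voice voice: 2
  voice voice storm: 2
  … (9 more, each ≤ 1)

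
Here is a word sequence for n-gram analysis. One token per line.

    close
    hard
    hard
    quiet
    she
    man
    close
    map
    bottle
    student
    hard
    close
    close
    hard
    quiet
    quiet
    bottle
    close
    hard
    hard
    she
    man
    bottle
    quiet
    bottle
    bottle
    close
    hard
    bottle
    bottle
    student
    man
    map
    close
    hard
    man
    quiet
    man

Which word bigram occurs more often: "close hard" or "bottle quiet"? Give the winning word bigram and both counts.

"close hard": 5 occurrences
"bottle quiet": 1 occurrence

"close hard" (5 vs 1)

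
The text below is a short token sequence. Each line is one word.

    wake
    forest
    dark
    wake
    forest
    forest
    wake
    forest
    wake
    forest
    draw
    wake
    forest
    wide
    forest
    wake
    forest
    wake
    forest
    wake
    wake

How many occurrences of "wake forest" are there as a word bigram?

Scanning the 20 overlapping bigram windows for "wake forest":
  position 1–2: wake forest
  position 4–5: wake forest
  position 7–8: wake forest
  position 9–10: wake forest
  position 12–13: wake forest
  position 16–17: wake forest
  position 18–19: wake forest

7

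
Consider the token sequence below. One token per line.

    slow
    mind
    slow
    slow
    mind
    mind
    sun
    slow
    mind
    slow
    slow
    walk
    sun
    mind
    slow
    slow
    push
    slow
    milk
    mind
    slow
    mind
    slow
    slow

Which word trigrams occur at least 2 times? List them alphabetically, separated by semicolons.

Trigram counts meeting the condition (at least 2 times):
  mind slow slow: 4
  slow mind slow: 3

mind slow slow; slow mind slow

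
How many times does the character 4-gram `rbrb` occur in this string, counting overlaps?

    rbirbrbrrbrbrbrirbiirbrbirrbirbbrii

4

Sliding a length-4 window over the 35 characters (32 positions):
  position 4–7: rbrb
  position 9–12: rbrb
  position 11–14: rbrb
  position 21–24: rbrb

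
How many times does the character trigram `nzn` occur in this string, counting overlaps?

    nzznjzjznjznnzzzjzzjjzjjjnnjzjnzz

0

Sliding a length-3 window over the 33 characters (31 positions):
  (no match at any position)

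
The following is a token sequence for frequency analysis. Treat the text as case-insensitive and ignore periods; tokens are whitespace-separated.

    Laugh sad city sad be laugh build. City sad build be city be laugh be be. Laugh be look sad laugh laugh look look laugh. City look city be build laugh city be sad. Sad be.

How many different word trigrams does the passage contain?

36 tokens → 34 trigram windows in total.
Repeated trigrams (each contributes count−1 duplicates):
  be laugh be: 2
1 duplicate windows → 34 − 1 = 33 distinct.

33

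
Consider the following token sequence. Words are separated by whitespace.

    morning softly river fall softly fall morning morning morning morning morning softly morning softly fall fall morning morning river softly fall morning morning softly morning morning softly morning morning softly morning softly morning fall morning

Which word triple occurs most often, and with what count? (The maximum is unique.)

"morning softly morning", 5 times

Trigram frequencies (highest first):
  morning softly morning: 5
  morning morning softly: 4
  fall morning morning: 3
  morning morning morning: 3
  softly fall morning: 2
  softly morning softly: 2
  … (13 more, each ≤ 2)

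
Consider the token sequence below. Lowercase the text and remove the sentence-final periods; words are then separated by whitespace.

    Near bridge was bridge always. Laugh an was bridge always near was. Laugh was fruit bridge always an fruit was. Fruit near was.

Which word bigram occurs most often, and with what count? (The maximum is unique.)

Bigram frequencies (highest first):
  bridge always: 3
  was bridge: 2
  near was: 2
  was fruit: 2
  near bridge: 1
  bridge was: 1
  … (11 more, each ≤ 1)

"bridge always", 3 times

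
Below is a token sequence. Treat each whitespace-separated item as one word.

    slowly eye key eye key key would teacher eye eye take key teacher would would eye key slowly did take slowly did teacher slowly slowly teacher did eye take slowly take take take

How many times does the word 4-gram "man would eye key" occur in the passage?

Scanning the 30 overlapping 4-gram windows for "man would eye key":
  (none found)

0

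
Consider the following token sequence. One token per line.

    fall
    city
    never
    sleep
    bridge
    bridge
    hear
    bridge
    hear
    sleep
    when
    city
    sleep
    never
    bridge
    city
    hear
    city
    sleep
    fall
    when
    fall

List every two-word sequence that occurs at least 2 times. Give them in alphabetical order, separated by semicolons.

bridge hear; city sleep

Bigram counts meeting the condition (at least 2 times):
  bridge hear: 2
  city sleep: 2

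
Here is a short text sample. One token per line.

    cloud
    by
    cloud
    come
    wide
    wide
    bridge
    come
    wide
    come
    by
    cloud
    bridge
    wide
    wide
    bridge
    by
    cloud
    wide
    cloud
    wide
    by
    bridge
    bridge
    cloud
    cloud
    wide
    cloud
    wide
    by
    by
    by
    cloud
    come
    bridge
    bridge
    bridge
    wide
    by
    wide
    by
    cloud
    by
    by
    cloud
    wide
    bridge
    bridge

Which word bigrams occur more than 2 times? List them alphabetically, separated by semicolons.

Bigram counts meeting the condition (more than 2 times):
  bridge bridge: 4
  by by: 3
  by cloud: 6
  cloud wide: 5
  wide bridge: 3
  wide by: 4

bridge bridge; by by; by cloud; cloud wide; wide bridge; wide by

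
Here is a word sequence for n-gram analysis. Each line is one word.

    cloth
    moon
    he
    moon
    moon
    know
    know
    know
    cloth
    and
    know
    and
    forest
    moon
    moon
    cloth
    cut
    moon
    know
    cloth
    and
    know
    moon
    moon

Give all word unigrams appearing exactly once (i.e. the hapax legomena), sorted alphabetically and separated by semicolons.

Unigram counts meeting the condition (exactly once (i.e. the hapax legomena)):
  cut: 1
  forest: 1
  he: 1

cut; forest; he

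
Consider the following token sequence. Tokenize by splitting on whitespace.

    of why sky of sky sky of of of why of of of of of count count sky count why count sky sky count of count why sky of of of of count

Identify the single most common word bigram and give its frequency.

Bigram frequencies (highest first):
  of of: 9
  sky of: 3
  of count: 3
  of why: 2
  why sky: 2
  sky sky: 2
  … (8 more, each ≤ 2)

"of of", 9 times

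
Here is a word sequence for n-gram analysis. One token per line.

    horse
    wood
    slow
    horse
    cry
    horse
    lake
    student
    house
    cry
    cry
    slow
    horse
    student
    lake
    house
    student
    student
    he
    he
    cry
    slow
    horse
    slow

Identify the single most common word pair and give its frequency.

Bigram frequencies (highest first):
  slow horse: 3
  cry slow: 2
  horse wood: 1
  wood slow: 1
  horse cry: 1
  cry horse: 1
  … (14 more, each ≤ 1)

"slow horse", 3 times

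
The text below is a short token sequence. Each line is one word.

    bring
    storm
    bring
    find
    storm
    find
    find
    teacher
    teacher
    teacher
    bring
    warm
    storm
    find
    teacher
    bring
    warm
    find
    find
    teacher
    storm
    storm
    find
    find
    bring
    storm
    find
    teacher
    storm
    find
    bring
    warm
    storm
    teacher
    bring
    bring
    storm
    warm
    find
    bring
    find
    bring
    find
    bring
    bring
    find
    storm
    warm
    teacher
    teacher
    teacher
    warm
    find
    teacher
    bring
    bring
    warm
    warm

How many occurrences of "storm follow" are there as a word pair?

Scanning the 57 overlapping bigram windows for "storm follow":
  (none found)

0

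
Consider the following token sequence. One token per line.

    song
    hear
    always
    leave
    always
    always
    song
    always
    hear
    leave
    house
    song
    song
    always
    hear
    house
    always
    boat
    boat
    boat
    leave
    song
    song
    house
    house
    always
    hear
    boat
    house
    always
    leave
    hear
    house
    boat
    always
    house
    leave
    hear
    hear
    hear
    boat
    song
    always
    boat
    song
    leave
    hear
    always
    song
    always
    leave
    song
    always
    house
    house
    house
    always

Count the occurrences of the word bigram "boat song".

Scanning the 56 overlapping bigram windows for "boat song":
  position 41–42: boat song
  position 44–45: boat song

2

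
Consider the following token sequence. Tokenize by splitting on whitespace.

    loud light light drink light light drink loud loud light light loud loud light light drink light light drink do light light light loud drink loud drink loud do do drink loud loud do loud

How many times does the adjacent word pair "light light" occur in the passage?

Scanning the 34 overlapping bigram windows for "light light":
  position 2–3: light light
  position 5–6: light light
  position 10–11: light light
  position 14–15: light light
  position 17–18: light light
  position 21–22: light light
  position 22–23: light light

7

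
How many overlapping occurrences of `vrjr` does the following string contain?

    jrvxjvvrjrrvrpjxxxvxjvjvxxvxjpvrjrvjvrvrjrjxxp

Sliding a length-4 window over the 46 characters (43 positions):
  position 7–10: vrjr
  position 31–34: vrjr
  position 39–42: vrjr

3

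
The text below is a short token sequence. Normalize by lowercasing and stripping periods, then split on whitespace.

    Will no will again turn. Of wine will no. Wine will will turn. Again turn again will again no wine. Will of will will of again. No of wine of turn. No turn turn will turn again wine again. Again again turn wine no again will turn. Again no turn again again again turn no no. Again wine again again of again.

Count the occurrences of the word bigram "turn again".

Scanning the 61 overlapping bigram windows for "turn again":
  position 13–14: turn again
  position 15–16: turn again
  position 36–37: turn again
  position 47–48: turn again
  position 50–51: turn again

5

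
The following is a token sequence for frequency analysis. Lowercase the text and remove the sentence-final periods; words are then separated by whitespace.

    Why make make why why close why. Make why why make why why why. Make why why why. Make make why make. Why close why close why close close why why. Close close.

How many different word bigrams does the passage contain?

7

33 tokens → 32 bigram windows in total.
Repeated bigrams (each contributes count−1 duplicates):
  why why: 7
  make why: 6
  why make: 6
  why close: 5
  close why: 4
  close close: 2
  make make: 2
25 duplicate windows → 32 − 25 = 7 distinct.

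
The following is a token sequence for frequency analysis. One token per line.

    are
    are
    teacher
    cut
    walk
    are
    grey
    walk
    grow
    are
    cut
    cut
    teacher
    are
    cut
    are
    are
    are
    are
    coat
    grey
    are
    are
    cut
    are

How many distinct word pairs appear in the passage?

17

25 tokens → 24 bigram windows in total.
Repeated bigrams (each contributes count−1 duplicates):
  are are: 5
  are cut: 3
  cut are: 2
7 duplicate windows → 24 − 7 = 17 distinct.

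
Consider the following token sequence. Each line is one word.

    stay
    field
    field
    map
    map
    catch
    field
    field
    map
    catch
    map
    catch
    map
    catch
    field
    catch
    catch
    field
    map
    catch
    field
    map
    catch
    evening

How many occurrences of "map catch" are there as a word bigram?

6

Scanning the 23 overlapping bigram windows for "map catch":
  position 5–6: map catch
  position 9–10: map catch
  position 11–12: map catch
  position 13–14: map catch
  position 19–20: map catch
  position 22–23: map catch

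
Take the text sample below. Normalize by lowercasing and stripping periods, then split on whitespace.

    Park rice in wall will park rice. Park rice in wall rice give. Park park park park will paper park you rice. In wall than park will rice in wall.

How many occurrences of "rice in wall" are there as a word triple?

4

Scanning the 28 overlapping trigram windows for "rice in wall":
  position 2–4: rice in wall
  position 9–11: rice in wall
  position 22–24: rice in wall
  position 28–30: rice in wall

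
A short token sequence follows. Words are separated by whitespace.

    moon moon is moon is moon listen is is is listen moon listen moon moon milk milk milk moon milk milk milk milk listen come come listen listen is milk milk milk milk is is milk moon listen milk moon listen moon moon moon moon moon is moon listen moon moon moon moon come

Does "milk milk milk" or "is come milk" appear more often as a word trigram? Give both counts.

"milk milk milk": 5 occurrences
"is come milk": 0 occurrences

"milk milk milk" (5 vs 0)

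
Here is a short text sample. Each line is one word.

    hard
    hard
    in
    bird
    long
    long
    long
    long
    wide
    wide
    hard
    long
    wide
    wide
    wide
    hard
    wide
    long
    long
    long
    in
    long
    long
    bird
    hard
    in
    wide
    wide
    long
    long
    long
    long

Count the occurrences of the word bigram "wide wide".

Scanning the 31 overlapping bigram windows for "wide wide":
  position 9–10: wide wide
  position 13–14: wide wide
  position 14–15: wide wide
  position 27–28: wide wide

4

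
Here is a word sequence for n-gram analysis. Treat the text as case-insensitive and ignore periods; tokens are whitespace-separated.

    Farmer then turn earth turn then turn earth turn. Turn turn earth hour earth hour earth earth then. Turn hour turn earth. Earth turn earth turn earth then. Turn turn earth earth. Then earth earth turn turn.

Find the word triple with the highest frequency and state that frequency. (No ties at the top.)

Trigram frequencies (highest first):
  turn earth turn: 3
  then turn earth: 2
  earth turn turn: 2
  turn turn earth: 2
  earth hour earth: 2
  earth earth then: 2
  … (18 more, each ≤ 2)

"turn earth turn", 3 times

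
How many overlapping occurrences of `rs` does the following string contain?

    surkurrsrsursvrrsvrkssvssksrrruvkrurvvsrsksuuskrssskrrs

Sliding a length-2 window over the 55 characters (54 positions):
  position 7–8: rs
  position 9–10: rs
  position 12–13: rs
  position 16–17: rs
  position 40–41: rs
  position 48–49: rs
  position 54–55: rs

7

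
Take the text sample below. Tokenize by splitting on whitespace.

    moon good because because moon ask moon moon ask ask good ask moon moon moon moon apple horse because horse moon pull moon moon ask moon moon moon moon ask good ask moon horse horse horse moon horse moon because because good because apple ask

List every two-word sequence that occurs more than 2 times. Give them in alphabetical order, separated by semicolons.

ask moon; horse moon; moon ask; moon moon

Bigram counts meeting the condition (more than 2 times):
  ask moon: 4
  horse moon: 3
  moon ask: 4
  moon moon: 8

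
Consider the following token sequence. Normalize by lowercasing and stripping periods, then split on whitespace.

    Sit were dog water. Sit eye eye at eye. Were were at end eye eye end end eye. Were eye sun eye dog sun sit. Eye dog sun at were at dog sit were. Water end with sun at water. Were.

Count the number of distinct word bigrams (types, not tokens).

41 tokens → 40 bigram windows in total.
Repeated bigrams (each contributes count−1 duplicates):
  dog sun: 2
  end eye: 2
  eye dog: 2
  eye eye: 2
  eye were: 2
  sit eye: 2
  sit were: 2
  sun at: 2
  … (1 more repeated)
9 duplicate windows → 40 − 9 = 31 distinct.

31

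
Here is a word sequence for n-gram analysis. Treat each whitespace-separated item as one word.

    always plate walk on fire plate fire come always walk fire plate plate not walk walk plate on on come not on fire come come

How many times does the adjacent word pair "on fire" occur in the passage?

2

Scanning the 24 overlapping bigram windows for "on fire":
  position 4–5: on fire
  position 22–23: on fire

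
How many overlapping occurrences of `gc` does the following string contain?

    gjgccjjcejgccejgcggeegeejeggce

Sliding a length-2 window over the 30 characters (29 positions):
  position 3–4: gc
  position 11–12: gc
  position 16–17: gc
  position 28–29: gc

4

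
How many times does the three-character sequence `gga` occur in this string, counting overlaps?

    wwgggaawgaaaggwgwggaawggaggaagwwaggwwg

4

Sliding a length-3 window over the 38 characters (36 positions):
  position 4–6: gga
  position 18–20: gga
  position 23–25: gga
  position 26–28: gga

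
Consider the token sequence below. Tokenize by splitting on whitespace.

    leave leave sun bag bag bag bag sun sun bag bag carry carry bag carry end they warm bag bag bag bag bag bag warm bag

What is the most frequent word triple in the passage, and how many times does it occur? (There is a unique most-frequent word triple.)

Trigram frequencies (highest first):
  bag bag bag: 6
  sun bag bag: 2
  leave leave sun: 1
  leave sun bag: 1
  bag bag sun: 1
  bag sun sun: 1
  … (12 more, each ≤ 1)

"bag bag bag", 6 times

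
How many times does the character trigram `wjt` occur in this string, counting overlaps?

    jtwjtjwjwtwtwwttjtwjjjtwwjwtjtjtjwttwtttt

Sliding a length-3 window over the 41 characters (39 positions):
  position 3–5: wjt

1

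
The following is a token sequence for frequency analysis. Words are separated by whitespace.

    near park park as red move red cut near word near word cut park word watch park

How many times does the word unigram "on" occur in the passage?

Scanning the 17 tokens for "on":
  (none found)

0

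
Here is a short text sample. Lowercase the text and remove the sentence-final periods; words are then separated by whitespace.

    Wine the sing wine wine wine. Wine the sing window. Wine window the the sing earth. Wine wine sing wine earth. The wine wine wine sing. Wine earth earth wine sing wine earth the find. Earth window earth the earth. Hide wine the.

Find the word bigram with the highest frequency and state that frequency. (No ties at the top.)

Bigram frequencies (highest first):
  wine wine: 6
  sing wine: 4
  wine the: 3
  the sing: 3
  wine sing: 3
  wine earth: 3
  … (17 more, each ≤ 3)

"wine wine", 6 times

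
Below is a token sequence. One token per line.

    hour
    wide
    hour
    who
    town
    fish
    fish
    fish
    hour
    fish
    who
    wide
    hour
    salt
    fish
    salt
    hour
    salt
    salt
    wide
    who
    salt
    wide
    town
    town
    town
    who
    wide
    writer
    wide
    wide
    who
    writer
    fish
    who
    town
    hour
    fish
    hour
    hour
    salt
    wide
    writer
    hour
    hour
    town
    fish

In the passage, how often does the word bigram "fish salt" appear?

Scanning the 46 overlapping bigram windows for "fish salt":
  position 15–16: fish salt

1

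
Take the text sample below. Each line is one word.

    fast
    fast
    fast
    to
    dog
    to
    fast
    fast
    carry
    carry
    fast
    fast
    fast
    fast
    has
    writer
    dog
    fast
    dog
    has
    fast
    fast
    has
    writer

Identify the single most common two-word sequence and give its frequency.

"fast fast", 7 times

Bigram frequencies (highest first):
  fast fast: 7
  fast has: 2
  has writer: 2
  fast to: 1
  to dog: 1
  dog to: 1
  … (9 more, each ≤ 1)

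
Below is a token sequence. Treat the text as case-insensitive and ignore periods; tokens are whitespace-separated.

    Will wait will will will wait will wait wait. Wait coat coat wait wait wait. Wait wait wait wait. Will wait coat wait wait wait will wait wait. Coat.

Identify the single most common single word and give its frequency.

Unigram frequencies (highest first):
  wait: 18
  will: 7
  coat: 4

"wait", 18 times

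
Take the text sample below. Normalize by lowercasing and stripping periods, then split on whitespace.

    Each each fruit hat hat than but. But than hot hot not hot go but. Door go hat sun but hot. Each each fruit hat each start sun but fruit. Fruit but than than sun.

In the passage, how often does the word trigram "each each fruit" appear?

Scanning the 33 overlapping trigram windows for "each each fruit":
  position 1–3: each each fruit
  position 22–24: each each fruit

2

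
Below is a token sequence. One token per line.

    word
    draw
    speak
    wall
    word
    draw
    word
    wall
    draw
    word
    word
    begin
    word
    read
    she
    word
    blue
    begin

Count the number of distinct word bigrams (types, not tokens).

18 tokens → 17 bigram windows in total.
Repeated bigrams (each contributes count−1 duplicates):
  draw word: 2
  word draw: 2
2 duplicate windows → 17 − 2 = 15 distinct.

15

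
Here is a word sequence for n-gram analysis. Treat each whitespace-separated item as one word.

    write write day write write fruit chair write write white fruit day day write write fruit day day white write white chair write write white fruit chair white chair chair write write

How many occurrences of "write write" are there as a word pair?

Scanning the 31 overlapping bigram windows for "write write":
  position 1–2: write write
  position 4–5: write write
  position 8–9: write write
  position 14–15: write write
  position 23–24: write write
  position 31–32: write write

6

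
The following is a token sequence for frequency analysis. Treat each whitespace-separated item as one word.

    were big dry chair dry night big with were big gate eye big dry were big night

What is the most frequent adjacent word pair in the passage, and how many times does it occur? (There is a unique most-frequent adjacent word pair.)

Bigram frequencies (highest first):
  were big: 3
  big dry: 2
  dry chair: 1
  chair dry: 1
  dry night: 1
  night big: 1
  … (7 more, each ≤ 1)

"were big", 3 times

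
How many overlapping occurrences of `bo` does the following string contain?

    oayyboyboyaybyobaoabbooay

Sliding a length-2 window over the 25 characters (24 positions):
  position 5–6: bo
  position 8–9: bo
  position 21–22: bo

3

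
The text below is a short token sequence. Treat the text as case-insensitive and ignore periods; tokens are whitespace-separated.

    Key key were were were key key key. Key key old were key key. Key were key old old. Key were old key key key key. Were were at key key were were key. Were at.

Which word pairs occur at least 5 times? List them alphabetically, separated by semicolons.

Bigram counts meeting the condition (at least 5 times):
  key key: 11
  key were: 6

key key; key were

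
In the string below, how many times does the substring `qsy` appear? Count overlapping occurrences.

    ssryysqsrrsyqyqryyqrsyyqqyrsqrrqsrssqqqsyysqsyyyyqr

Sliding a length-3 window over the 51 characters (49 positions):
  position 39–41: qsy
  position 44–46: qsy

2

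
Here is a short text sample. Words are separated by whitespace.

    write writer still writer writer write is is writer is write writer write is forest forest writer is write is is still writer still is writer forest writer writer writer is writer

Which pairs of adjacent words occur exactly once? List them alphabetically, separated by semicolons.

forest forest; is forest; is still; still is; writer forest

Bigram counts meeting the condition (exactly once):
  forest forest: 1
  is forest: 1
  is still: 1
  still is: 1
  writer forest: 1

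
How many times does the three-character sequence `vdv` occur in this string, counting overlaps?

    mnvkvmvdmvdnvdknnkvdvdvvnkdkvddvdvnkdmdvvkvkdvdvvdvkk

Sliding a length-3 window over the 53 characters (51 positions):
  position 19–21: vdv
  position 21–23: vdv
  position 32–34: vdv
  position 46–48: vdv
  position 49–51: vdv

5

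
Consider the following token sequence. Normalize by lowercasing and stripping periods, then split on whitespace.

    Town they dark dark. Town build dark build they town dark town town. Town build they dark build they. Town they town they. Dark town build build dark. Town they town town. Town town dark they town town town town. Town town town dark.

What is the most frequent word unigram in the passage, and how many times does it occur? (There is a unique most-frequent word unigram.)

"town", 21 times

Unigram frequencies (highest first):
  town: 21
  dark: 9
  they: 8
  build: 6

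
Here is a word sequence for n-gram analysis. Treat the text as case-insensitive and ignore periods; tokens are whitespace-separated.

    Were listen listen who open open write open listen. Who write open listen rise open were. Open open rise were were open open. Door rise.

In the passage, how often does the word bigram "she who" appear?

0

Scanning the 24 overlapping bigram windows for "she who":
  (none found)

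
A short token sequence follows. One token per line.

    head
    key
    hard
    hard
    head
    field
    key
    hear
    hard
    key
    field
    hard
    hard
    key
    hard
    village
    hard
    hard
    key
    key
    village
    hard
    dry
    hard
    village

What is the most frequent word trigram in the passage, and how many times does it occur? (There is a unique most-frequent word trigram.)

Trigram frequencies (highest first):
  hard hard key: 2
  head key hard: 1
  key hard hard: 1
  hard hard head: 1
  hard head field: 1
  head field key: 1
  … (16 more, each ≤ 1)

"hard hard key", 2 times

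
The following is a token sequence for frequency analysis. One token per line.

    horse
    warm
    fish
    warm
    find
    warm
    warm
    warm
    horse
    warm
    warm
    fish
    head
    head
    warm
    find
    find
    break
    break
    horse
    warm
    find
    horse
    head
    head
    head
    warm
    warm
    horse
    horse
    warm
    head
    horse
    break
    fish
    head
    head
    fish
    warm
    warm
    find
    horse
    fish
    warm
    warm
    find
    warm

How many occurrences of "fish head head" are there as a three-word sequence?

Scanning the 45 overlapping trigram windows for "fish head head":
  position 12–14: fish head head
  position 35–37: fish head head

2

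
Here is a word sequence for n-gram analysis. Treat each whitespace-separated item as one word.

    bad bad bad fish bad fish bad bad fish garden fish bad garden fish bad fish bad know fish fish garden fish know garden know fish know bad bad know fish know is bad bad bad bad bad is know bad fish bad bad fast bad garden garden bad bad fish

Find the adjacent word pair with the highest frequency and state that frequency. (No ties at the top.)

Bigram frequencies (highest first):
  bad bad: 10
  bad fish: 6
  fish bad: 6
  garden fish: 3
  know fish: 3
  fish know: 3
  … (15 more, each ≤ 2)

"bad bad", 10 times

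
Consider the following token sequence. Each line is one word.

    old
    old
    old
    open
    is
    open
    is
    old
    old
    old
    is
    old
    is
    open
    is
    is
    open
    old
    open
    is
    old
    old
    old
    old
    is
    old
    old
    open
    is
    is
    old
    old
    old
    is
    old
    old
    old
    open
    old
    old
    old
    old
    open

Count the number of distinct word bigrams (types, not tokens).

8

43 tokens → 42 bigram windows in total.
Repeated bigrams (each contributes count−1 duplicates):
  old old: 15
  is old: 6
  old open: 5
  open is: 5
  old is: 4
  is open: 3
  is is: 2
  open old: 2
34 duplicate windows → 42 − 34 = 8 distinct.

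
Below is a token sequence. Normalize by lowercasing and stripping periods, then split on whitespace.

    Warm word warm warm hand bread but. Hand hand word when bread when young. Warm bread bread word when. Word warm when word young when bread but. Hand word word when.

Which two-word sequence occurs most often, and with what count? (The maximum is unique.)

Bigram frequencies (highest first):
  word when: 3
  word warm: 2
  bread but: 2
  but hand: 2
  hand word: 2
  when bread: 2
  … (16 more, each ≤ 2)

"word when", 3 times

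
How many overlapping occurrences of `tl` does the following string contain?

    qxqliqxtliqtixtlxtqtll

Sliding a length-2 window over the 22 characters (21 positions):
  position 8–9: tl
  position 15–16: tl
  position 20–21: tl

3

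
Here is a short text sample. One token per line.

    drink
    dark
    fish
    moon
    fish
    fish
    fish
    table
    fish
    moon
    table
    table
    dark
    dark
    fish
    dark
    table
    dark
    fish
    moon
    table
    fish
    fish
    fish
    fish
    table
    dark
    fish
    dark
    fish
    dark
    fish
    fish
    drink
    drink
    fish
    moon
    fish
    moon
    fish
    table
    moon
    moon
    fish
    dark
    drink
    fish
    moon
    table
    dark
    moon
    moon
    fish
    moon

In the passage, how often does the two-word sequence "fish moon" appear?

7

Scanning the 53 overlapping bigram windows for "fish moon":
  position 3–4: fish moon
  position 9–10: fish moon
  position 19–20: fish moon
  position 36–37: fish moon
  position 38–39: fish moon
  position 47–48: fish moon
  position 53–54: fish moon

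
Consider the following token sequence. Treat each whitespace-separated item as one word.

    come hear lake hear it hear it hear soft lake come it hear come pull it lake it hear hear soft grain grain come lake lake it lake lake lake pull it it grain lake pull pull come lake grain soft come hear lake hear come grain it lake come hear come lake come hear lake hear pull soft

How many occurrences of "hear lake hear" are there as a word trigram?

3

Scanning the 57 overlapping trigram windows for "hear lake hear":
  position 2–4: hear lake hear
  position 43–45: hear lake hear
  position 55–57: hear lake hear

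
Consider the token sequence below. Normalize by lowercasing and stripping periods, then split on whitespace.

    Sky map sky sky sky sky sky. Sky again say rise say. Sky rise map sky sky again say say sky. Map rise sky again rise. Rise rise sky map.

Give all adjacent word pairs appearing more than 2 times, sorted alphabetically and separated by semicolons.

sky again; sky map; sky sky

Bigram counts meeting the condition (more than 2 times):
  sky again: 3
  sky map: 3
  sky sky: 6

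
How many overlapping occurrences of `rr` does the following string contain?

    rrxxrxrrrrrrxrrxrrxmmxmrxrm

8

Sliding a length-2 window over the 27 characters (26 positions):
  position 1–2: rr
  position 7–8: rr
  position 8–9: rr
  position 9–10: rr
  position 10–11: rr
  position 11–12: rr
  position 14–15: rr
  position 17–18: rr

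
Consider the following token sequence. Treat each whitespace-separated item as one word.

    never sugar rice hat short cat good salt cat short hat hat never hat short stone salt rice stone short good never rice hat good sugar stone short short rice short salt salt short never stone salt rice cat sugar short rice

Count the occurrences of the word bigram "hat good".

Scanning the 41 overlapping bigram windows for "hat good":
  position 24–25: hat good

1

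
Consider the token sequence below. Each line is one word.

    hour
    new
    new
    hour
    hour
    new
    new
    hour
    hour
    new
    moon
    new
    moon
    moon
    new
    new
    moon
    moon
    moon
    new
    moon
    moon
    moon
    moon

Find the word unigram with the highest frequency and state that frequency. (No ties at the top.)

Unigram frequencies (highest first):
  moon: 10
  new: 9
  hour: 5

"moon", 10 times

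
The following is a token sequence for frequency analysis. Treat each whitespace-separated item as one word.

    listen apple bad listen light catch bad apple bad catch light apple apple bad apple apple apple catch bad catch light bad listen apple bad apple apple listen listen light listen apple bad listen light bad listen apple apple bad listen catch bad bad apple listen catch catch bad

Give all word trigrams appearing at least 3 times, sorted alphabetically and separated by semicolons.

apple bad listen; listen apple bad

Trigram counts meeting the condition (at least 3 times):
  apple bad listen: 3
  listen apple bad: 3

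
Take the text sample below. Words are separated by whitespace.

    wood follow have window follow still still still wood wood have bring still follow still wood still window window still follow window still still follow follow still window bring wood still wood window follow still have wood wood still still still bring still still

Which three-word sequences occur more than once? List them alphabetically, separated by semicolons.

Trigram counts meeting the condition (more than once):
  still still still: 2
  window follow still: 2

still still still; window follow still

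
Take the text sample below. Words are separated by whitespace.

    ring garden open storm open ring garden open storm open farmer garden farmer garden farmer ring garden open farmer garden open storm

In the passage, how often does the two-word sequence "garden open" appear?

4

Scanning the 21 overlapping bigram windows for "garden open":
  position 2–3: garden open
  position 7–8: garden open
  position 17–18: garden open
  position 20–21: garden open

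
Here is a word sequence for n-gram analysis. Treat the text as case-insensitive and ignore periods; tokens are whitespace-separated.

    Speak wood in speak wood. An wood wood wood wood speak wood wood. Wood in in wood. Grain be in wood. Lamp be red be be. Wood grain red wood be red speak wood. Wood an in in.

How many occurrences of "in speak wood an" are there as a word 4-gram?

1

Scanning the 35 overlapping 4-gram windows for "in speak wood an":
  position 3–6: in speak wood an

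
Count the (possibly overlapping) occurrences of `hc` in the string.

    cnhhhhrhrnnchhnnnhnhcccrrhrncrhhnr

1

Sliding a length-2 window over the 34 characters (33 positions):
  position 20–21: hc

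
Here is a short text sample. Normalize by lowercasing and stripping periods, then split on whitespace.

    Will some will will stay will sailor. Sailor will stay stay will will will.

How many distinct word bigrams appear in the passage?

9

14 tokens → 13 bigram windows in total.
Repeated bigrams (each contributes count−1 duplicates):
  will will: 3
  stay will: 2
  will stay: 2
4 duplicate windows → 13 − 4 = 9 distinct.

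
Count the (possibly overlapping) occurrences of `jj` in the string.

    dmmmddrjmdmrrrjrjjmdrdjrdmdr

1

Sliding a length-2 window over the 28 characters (27 positions):
  position 17–18: jj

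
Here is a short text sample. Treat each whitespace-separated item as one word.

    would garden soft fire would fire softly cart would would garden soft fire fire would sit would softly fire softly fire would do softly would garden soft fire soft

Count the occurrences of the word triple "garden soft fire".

3

Scanning the 27 overlapping trigram windows for "garden soft fire":
  position 2–4: garden soft fire
  position 11–13: garden soft fire
  position 26–28: garden soft fire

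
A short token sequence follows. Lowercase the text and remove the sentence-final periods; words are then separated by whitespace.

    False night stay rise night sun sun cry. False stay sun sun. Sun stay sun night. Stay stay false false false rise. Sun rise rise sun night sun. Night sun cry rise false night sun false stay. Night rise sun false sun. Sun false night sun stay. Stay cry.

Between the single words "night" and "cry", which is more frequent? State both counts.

"night" (8 vs 3)

"night": 8 occurrences
"cry": 3 occurrences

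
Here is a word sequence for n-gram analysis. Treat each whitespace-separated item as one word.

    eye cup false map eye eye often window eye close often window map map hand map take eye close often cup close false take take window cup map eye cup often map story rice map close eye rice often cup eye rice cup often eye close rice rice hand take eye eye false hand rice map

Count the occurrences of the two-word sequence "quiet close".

Scanning the 55 overlapping bigram windows for "quiet close":
  (none found)

0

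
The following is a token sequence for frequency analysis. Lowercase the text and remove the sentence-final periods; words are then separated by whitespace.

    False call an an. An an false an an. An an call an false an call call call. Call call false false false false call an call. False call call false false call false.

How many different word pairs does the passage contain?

9

34 tokens → 33 bigram windows in total.
Repeated bigrams (each contributes count−1 duplicates):
  an an: 6
  call call: 5
  call false: 4
  false call: 4
  false false: 4
  an call: 3
  call an: 3
  an false: 2
  … (1 more repeated)
24 duplicate windows → 33 − 24 = 9 distinct.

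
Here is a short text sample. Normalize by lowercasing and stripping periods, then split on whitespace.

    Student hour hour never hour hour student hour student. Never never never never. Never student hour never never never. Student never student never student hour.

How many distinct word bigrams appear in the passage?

8

25 tokens → 24 bigram windows in total.
Repeated bigrams (each contributes count−1 duplicates):
  never never: 6
  never student: 4
  student hour: 4
  student never: 3
  hour hour: 2
  hour never: 2
  hour student: 2
16 duplicate windows → 24 − 16 = 8 distinct.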